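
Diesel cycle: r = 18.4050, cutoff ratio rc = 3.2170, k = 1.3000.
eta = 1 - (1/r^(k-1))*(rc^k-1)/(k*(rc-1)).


r^(k-1) = 2.3960
rc^k = 4.5676
eta = 0.4834 = 48.3365%

48.3365%


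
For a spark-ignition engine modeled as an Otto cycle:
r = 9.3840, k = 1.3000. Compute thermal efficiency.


r^(k-1) = 1.9576
eta = 1 - 1/1.9576 = 0.4892 = 48.9162%

48.9162%


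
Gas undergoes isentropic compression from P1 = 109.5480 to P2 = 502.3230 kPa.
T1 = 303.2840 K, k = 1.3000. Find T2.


(k-1)/k = 0.2308
(P2/P1)^exp = 1.4211
T2 = 303.2840 * 1.4211 = 430.9981 K

430.9981 K


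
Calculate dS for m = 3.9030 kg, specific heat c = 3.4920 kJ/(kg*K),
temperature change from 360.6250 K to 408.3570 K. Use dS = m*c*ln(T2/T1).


T2/T1 = 1.1324
ln(T2/T1) = 0.1243
dS = 3.9030 * 3.4920 * 0.1243 = 1.6942 kJ/K

1.6942 kJ/K


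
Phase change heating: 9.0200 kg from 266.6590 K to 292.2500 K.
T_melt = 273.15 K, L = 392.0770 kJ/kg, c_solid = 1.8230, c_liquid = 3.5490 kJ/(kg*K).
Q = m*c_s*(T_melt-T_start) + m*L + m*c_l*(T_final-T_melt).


Q1 (sensible, solid) = 9.0200 * 1.8230 * 6.4910 = 106.7345 kJ
Q2 (latent) = 9.0200 * 392.0770 = 3536.5345 kJ
Q3 (sensible, liquid) = 9.0200 * 3.5490 * 19.1000 = 611.4288 kJ
Q_total = 4254.6979 kJ

4254.6979 kJ


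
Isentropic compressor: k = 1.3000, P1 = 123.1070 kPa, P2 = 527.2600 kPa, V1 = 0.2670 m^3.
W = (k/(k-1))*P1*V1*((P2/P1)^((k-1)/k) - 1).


(k-1)/k = 0.2308
(P2/P1)^exp = 1.3989
W = 4.3333 * 123.1070 * 0.2670 * (1.3989 - 1) = 56.8172 kJ

56.8172 kJ


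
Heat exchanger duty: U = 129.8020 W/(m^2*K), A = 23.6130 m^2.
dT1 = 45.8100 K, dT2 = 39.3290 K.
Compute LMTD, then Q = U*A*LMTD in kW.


LMTD = 42.4871 K
Q = 129.8020 * 23.6130 * 42.4871 = 130223.7285 W = 130.2237 kW

130.2237 kW


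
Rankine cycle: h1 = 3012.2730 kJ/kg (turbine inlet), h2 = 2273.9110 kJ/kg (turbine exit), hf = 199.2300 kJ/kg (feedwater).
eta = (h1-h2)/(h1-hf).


W = 738.3620 kJ/kg
Q_in = 2813.0430 kJ/kg
eta = 0.2625 = 26.2478%

eta = 26.2478%


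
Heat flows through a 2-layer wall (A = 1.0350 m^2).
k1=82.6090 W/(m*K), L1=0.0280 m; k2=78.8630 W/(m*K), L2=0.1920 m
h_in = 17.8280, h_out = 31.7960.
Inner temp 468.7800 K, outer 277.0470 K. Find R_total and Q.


R_conv_in = 1/(17.8280*1.0350) = 0.0542
R_1 = 0.0280/(82.6090*1.0350) = 0.0003
R_2 = 0.1920/(78.8630*1.0350) = 0.0024
R_conv_out = 1/(31.7960*1.0350) = 0.0304
R_total = 0.0873 K/W
Q = 191.7330 / 0.0873 = 2197.2249 W

R_total = 0.0873 K/W, Q = 2197.2249 W


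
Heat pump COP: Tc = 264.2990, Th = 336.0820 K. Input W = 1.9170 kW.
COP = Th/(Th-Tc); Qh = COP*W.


COP = 336.0820 / 71.7830 = 4.6819
Qh = 4.6819 * 1.9170 = 8.9752 kW

COP = 4.6819, Qh = 8.9752 kW


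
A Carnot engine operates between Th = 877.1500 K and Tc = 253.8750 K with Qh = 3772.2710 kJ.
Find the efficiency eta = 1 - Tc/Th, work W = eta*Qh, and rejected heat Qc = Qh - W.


eta = 1 - 253.8750/877.1500 = 0.7106
W = 0.7106 * 3772.2710 = 2680.4563 kJ
Qc = 3772.2710 - 2680.4563 = 1091.8147 kJ

eta = 71.0568%, W = 2680.4563 kJ, Qc = 1091.8147 kJ


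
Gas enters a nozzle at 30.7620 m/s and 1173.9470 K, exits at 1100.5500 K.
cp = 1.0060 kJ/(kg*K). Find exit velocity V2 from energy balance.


dT = 73.3970 K
2*cp*1000*dT = 147674.7640
V1^2 = 946.3006
V2 = sqrt(148621.0646) = 385.5140 m/s

385.5140 m/s


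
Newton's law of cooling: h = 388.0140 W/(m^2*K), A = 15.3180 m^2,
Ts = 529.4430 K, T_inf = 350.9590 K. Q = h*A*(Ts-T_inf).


dT = 178.4840 K
Q = 388.0140 * 15.3180 * 178.4840 = 1060837.2261 W

1060837.2261 W


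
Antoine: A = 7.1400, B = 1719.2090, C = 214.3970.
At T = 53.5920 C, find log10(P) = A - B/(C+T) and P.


C+T = 267.9890
B/(C+T) = 6.4152
log10(P) = 7.1400 - 6.4152 = 0.7248
P = 10^0.7248 = 5.3061 mmHg

5.3061 mmHg


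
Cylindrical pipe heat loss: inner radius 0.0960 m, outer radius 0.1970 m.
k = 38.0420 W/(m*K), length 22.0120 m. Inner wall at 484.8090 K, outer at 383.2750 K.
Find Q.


dT = 101.5340 K
ln(ro/ri) = 0.7189
Q = 2*pi*38.0420*22.0120*101.5340 / 0.7189 = 743143.3351 W

743143.3351 W


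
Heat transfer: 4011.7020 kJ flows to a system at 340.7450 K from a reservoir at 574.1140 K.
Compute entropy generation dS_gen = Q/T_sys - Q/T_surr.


dS_sys = 4011.7020/340.7450 = 11.7733 kJ/K
dS_surr = -4011.7020/574.1140 = -6.9876 kJ/K
dS_gen = 11.7733 - 6.9876 = 4.7857 kJ/K (irreversible)

dS_gen = 4.7857 kJ/K, irreversible


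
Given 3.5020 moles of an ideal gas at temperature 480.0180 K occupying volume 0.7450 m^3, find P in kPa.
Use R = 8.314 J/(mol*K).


P = nRT/V = 3.5020 * 8.314 * 480.0180 / 0.7450
= 13976.0255 / 0.7450 = 18759.7658 Pa = 18.7598 kPa

18.7598 kPa


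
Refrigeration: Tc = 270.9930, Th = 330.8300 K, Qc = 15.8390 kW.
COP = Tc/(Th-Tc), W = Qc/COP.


COP = 270.9930 / 59.8370 = 4.5289
W = 15.8390 / 4.5289 = 3.4974 kW

COP = 4.5289, W = 3.4974 kW


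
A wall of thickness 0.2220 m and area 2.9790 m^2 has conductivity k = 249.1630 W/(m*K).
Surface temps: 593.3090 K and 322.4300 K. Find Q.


dT = 270.8790 K
Q = 249.1630 * 2.9790 * 270.8790 / 0.2220 = 905683.4204 W

905683.4204 W


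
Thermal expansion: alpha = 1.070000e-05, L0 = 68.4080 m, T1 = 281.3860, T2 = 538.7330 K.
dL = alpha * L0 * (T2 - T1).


dT = 257.3470 K
dL = 1.070000e-05 * 68.4080 * 257.3470 = 0.188369 m
L_final = 68.596369 m

dL = 0.188369 m


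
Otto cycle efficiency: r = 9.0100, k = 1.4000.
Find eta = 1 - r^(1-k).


r^(k-1) = 2.4093
eta = 1 - 1/2.4093 = 0.5849 = 58.4941%

58.4941%


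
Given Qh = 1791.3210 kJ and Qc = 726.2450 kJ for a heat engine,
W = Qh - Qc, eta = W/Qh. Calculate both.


W = 1791.3210 - 726.2450 = 1065.0760 kJ
eta = 1065.0760 / 1791.3210 = 0.5946 = 59.4576%

W = 1065.0760 kJ, eta = 59.4576%


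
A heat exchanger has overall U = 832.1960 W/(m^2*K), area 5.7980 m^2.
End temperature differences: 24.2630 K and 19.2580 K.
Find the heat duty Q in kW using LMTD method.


LMTD = 21.6642 K
Q = 832.1960 * 5.7980 * 21.6642 = 104531.4712 W = 104.5315 kW

104.5315 kW


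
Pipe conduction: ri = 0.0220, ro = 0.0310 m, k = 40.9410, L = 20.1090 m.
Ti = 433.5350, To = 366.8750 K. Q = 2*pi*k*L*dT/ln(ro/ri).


dT = 66.6600 K
ln(ro/ri) = 0.3429
Q = 2*pi*40.9410*20.1090*66.6600 / 0.3429 = 1005471.9000 W

1005471.9000 W


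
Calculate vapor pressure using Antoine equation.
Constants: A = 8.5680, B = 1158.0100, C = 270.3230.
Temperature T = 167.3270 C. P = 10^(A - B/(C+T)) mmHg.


C+T = 437.6500
B/(C+T) = 2.6460
log10(P) = 8.5680 - 2.6460 = 5.9220
P = 10^5.9220 = 835655.3360 mmHg

835655.3360 mmHg


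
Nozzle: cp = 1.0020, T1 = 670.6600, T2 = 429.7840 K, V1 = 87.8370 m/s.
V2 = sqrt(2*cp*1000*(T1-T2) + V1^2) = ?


dT = 240.8760 K
2*cp*1000*dT = 482715.5040
V1^2 = 7715.3386
V2 = sqrt(490430.8426) = 700.3077 m/s

700.3077 m/s


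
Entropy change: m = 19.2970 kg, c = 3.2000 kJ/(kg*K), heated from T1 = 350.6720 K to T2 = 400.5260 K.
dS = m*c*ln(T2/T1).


T2/T1 = 1.1422
ln(T2/T1) = 0.1329
dS = 19.2970 * 3.2000 * 0.1329 = 8.2083 kJ/K

8.2083 kJ/K


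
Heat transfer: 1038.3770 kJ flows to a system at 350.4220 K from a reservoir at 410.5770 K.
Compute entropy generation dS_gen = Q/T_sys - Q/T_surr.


dS_sys = 1038.3770/350.4220 = 2.9632 kJ/K
dS_surr = -1038.3770/410.5770 = -2.5291 kJ/K
dS_gen = 2.9632 - 2.5291 = 0.4342 kJ/K (irreversible)

dS_gen = 0.4342 kJ/K, irreversible


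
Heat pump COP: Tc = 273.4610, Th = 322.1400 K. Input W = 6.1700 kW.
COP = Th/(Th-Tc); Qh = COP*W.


COP = 322.1400 / 48.6790 = 6.6176
Qh = 6.6176 * 6.1700 = 40.8308 kW

COP = 6.6176, Qh = 40.8308 kW


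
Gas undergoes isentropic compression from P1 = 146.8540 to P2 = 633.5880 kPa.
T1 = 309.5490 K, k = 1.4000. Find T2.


(k-1)/k = 0.2857
(P2/P1)^exp = 1.5185
T2 = 309.5490 * 1.5185 = 470.0407 K

470.0407 K


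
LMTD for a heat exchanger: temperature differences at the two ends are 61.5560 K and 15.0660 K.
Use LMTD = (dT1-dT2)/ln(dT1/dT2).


dT1/dT2 = 4.0858
ln(dT1/dT2) = 1.4075
LMTD = 46.4900 / 1.4075 = 33.0300 K

33.0300 K


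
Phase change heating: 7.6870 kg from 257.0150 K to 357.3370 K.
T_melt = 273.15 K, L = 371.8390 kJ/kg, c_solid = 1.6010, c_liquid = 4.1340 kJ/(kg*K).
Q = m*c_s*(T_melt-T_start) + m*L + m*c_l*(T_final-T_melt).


Q1 (sensible, solid) = 7.6870 * 1.6010 * 16.1350 = 198.5716 kJ
Q2 (latent) = 7.6870 * 371.8390 = 2858.3264 kJ
Q3 (sensible, liquid) = 7.6870 * 4.1340 * 84.1870 = 2675.2994 kJ
Q_total = 5732.1974 kJ

5732.1974 kJ


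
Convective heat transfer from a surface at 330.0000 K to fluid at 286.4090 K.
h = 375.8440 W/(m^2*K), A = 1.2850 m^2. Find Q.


dT = 43.5910 K
Q = 375.8440 * 1.2850 * 43.5910 = 21052.6893 W

21052.6893 W


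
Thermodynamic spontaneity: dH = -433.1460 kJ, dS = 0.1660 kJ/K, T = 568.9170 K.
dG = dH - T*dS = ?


T*dS = 568.9170 * 0.1660 = 94.4402 kJ
dG = -433.1460 - 94.4402 = -527.5862 kJ (spontaneous)

dG = -527.5862 kJ, spontaneous


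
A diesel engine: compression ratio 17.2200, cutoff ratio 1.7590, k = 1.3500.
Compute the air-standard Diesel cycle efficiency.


r^(k-1) = 2.7078
rc^k = 2.1434
eta = 0.5879 = 58.7882%

58.7882%


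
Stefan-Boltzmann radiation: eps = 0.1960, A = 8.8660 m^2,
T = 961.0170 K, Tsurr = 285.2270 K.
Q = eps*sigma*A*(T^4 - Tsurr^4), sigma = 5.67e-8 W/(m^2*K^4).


T^4 = 8.5295e+11
Tsurr^4 = 6.6185e+09
Q = 0.1960 * 5.67e-8 * 8.8660 * 8.4633e+11 = 83388.8630 W

83388.8630 W


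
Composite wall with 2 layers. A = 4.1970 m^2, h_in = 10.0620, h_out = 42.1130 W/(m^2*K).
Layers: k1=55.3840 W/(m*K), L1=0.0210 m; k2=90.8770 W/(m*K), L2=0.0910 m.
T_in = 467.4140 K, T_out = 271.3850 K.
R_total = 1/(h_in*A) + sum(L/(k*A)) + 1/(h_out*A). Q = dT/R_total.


R_conv_in = 1/(10.0620*4.1970) = 0.0237
R_1 = 0.0210/(55.3840*4.1970) = 9.0343e-05
R_2 = 0.0910/(90.8770*4.1970) = 0.0002
R_conv_out = 1/(42.1130*4.1970) = 0.0057
R_total = 0.0297 K/W
Q = 196.0290 / 0.0297 = 6607.7732 W

R_total = 0.0297 K/W, Q = 6607.7732 W


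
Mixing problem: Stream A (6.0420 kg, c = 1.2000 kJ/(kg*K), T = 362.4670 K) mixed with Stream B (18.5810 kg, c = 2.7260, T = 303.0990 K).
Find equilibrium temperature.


num = 17980.5425
den = 57.9022
Tf = 310.5329 K

310.5329 K


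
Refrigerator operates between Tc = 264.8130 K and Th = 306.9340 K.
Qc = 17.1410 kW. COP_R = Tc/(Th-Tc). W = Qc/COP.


COP = 264.8130 / 42.1210 = 6.2870
W = 17.1410 / 6.2870 = 2.7264 kW

COP = 6.2870, W = 2.7264 kW


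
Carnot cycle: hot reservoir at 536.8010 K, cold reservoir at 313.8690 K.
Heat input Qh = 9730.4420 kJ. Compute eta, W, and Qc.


eta = 1 - 313.8690/536.8010 = 0.4153
W = 0.4153 * 9730.4420 = 4041.0262 kJ
Qc = 9730.4420 - 4041.0262 = 5689.4158 kJ

eta = 41.5297%, W = 4041.0262 kJ, Qc = 5689.4158 kJ


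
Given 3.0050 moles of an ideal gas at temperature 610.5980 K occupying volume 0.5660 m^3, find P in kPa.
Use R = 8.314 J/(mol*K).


P = nRT/V = 3.0050 * 8.314 * 610.5980 / 0.5660
= 15254.9179 / 0.5660 = 26952.1517 Pa = 26.9522 kPa

26.9522 kPa


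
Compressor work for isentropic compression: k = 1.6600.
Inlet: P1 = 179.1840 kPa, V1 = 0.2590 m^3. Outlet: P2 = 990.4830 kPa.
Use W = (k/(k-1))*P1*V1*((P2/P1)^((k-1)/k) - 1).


(k-1)/k = 0.3976
(P2/P1)^exp = 1.9735
W = 2.5152 * 179.1840 * 0.2590 * (1.9735 - 1) = 113.6277 kJ

113.6277 kJ


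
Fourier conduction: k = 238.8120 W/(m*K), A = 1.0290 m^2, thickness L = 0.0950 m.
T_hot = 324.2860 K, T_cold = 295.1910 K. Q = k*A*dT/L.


dT = 29.0950 K
Q = 238.8120 * 1.0290 * 29.0950 / 0.0950 = 75260.3575 W

75260.3575 W


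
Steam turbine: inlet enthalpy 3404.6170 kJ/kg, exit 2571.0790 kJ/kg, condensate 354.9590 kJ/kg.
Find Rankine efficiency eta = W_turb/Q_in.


W = 833.5380 kJ/kg
Q_in = 3049.6580 kJ/kg
eta = 0.2733 = 27.3322%

eta = 27.3322%


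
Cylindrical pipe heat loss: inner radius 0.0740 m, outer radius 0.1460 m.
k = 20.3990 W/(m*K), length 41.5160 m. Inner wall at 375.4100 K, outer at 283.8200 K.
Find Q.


dT = 91.5900 K
ln(ro/ri) = 0.6795
Q = 2*pi*20.3990*41.5160*91.5900 / 0.6795 = 717193.4357 W

717193.4357 W


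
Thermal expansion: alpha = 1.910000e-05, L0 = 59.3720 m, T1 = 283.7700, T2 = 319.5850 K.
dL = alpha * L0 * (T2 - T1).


dT = 35.8150 K
dL = 1.910000e-05 * 59.3720 * 35.8150 = 0.040614 m
L_final = 59.412614 m

dL = 0.040614 m


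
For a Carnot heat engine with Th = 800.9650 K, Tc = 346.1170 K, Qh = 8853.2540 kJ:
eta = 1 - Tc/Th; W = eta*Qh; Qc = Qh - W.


eta = 1 - 346.1170/800.9650 = 0.5679
W = 0.5679 * 8853.2540 = 5027.5416 kJ
Qc = 8853.2540 - 5027.5416 = 3825.7124 kJ

eta = 56.7875%, W = 5027.5416 kJ, Qc = 3825.7124 kJ


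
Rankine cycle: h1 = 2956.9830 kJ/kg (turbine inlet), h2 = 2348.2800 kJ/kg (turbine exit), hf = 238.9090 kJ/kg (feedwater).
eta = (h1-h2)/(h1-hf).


W = 608.7030 kJ/kg
Q_in = 2718.0740 kJ/kg
eta = 0.2239 = 22.3946%

eta = 22.3946%


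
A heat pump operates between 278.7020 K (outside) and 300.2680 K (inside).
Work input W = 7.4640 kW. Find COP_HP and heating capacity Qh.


COP = 300.2680 / 21.5660 = 13.9232
Qh = 13.9232 * 7.4640 = 103.9229 kW

COP = 13.9232, Qh = 103.9229 kW


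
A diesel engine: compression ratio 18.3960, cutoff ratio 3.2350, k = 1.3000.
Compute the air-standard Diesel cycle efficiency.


r^(k-1) = 2.3956
rc^k = 4.6008
eta = 0.4827 = 48.2673%

48.2673%


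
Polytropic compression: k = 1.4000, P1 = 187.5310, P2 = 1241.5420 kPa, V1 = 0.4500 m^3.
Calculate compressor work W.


(k-1)/k = 0.2857
(P2/P1)^exp = 1.7161
W = 3.5000 * 187.5310 * 0.4500 * (1.7161 - 1) = 211.5047 kJ

211.5047 kJ


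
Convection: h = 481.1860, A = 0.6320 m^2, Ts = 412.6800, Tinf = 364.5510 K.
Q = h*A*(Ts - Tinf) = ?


dT = 48.1290 K
Q = 481.1860 * 0.6320 * 48.1290 = 14636.4886 W

14636.4886 W


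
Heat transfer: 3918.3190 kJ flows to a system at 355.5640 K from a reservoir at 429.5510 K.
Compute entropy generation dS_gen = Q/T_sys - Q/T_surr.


dS_sys = 3918.3190/355.5640 = 11.0200 kJ/K
dS_surr = -3918.3190/429.5510 = -9.1219 kJ/K
dS_gen = 11.0200 - 9.1219 = 1.8981 kJ/K (irreversible)

dS_gen = 1.8981 kJ/K, irreversible


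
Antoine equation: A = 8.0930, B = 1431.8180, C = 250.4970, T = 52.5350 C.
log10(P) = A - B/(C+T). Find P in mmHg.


C+T = 303.0320
B/(C+T) = 4.7250
log10(P) = 8.0930 - 4.7250 = 3.3680
P = 10^3.3680 = 2333.6035 mmHg

2333.6035 mmHg


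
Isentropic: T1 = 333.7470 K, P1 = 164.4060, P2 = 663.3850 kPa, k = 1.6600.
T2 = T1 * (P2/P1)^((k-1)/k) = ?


(k-1)/k = 0.3976
(P2/P1)^exp = 1.7413
T2 = 333.7470 * 1.7413 = 581.1613 K

581.1613 K


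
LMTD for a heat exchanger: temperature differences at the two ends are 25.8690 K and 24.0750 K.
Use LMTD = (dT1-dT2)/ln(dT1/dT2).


dT1/dT2 = 1.0745
ln(dT1/dT2) = 0.0719
LMTD = 1.7940 / 0.0719 = 24.9613 K

24.9613 K


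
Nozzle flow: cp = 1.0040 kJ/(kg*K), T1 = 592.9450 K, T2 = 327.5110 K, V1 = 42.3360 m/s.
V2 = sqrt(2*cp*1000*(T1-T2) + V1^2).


dT = 265.4340 K
2*cp*1000*dT = 532991.4720
V1^2 = 1792.3369
V2 = sqrt(534783.8089) = 731.2891 m/s

731.2891 m/s


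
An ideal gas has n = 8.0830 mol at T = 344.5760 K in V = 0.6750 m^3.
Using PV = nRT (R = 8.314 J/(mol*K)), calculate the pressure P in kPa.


P = nRT/V = 8.0830 * 8.314 * 344.5760 / 0.6750
= 23156.2177 / 0.6750 = 34305.5077 Pa = 34.3055 kPa

34.3055 kPa


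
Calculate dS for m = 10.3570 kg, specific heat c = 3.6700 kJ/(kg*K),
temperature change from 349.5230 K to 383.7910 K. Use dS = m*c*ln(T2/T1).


T2/T1 = 1.0980
ln(T2/T1) = 0.0935
dS = 10.3570 * 3.6700 * 0.0935 = 3.5550 kJ/K

3.5550 kJ/K


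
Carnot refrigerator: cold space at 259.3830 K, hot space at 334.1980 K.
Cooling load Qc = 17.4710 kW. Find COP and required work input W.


COP = 259.3830 / 74.8150 = 3.4670
W = 17.4710 / 3.4670 = 5.0392 kW

COP = 3.4670, W = 5.0392 kW


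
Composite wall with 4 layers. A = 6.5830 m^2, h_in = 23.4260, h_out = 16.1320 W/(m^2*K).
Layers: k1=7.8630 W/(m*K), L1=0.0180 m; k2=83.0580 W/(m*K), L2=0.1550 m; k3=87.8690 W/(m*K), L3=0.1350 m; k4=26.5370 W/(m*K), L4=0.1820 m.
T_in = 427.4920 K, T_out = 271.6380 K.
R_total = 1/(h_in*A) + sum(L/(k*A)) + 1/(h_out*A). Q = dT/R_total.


R_conv_in = 1/(23.4260*6.5830) = 0.0065
R_1 = 0.0180/(7.8630*6.5830) = 0.0003
R_2 = 0.1550/(83.0580*6.5830) = 0.0003
R_3 = 0.1350/(87.8690*6.5830) = 0.0002
R_4 = 0.1820/(26.5370*6.5830) = 0.0010
R_conv_out = 1/(16.1320*6.5830) = 0.0094
R_total = 0.0178 K/W
Q = 155.8540 / 0.0178 = 8752.1902 W

R_total = 0.0178 K/W, Q = 8752.1902 W


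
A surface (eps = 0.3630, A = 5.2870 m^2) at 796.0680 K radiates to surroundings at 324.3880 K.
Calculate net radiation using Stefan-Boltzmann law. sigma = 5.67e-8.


T^4 = 4.0161e+11
Tsurr^4 = 1.1073e+10
Q = 0.3630 * 5.67e-8 * 5.2870 * 3.9053e+11 = 42496.9141 W

42496.9141 W


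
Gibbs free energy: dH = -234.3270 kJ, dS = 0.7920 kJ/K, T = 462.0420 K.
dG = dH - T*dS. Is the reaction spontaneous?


T*dS = 462.0420 * 0.7920 = 365.9373 kJ
dG = -234.3270 - 365.9373 = -600.2643 kJ (spontaneous)

dG = -600.2643 kJ, spontaneous


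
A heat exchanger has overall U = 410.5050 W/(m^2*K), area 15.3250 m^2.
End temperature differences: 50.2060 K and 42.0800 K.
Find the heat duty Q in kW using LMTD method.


LMTD = 46.0235 K
Q = 410.5050 * 15.3250 * 46.0235 = 289533.3392 W = 289.5333 kW

289.5333 kW


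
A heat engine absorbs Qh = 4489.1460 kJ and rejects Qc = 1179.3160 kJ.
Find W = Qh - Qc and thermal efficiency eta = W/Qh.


W = 4489.1460 - 1179.3160 = 3309.8300 kJ
eta = 3309.8300 / 4489.1460 = 0.7373 = 73.7296%

W = 3309.8300 kJ, eta = 73.7296%


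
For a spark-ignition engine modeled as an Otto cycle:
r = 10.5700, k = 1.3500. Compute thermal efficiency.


r^(k-1) = 2.2826
eta = 1 - 1/2.2826 = 0.5619 = 56.1899%

56.1899%


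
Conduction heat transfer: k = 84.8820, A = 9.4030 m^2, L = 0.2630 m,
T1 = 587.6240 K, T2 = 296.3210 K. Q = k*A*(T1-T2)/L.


dT = 291.3030 K
Q = 84.8820 * 9.4030 * 291.3030 / 0.2630 = 884038.6420 W

884038.6420 W


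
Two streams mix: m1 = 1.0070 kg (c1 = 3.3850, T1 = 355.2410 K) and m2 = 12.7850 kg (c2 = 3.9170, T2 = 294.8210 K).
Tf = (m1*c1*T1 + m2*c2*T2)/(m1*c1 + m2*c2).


num = 15975.2034
den = 53.4875
Tf = 298.6715 K

298.6715 K


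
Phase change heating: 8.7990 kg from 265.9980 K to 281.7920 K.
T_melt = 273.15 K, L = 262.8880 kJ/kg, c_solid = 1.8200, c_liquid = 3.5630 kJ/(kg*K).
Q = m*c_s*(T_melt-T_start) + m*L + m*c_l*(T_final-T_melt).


Q1 (sensible, solid) = 8.7990 * 1.8200 * 7.1520 = 114.5334 kJ
Q2 (latent) = 8.7990 * 262.8880 = 2313.1515 kJ
Q3 (sensible, liquid) = 8.7990 * 3.5630 * 8.6420 = 270.9339 kJ
Q_total = 2698.6189 kJ

2698.6189 kJ


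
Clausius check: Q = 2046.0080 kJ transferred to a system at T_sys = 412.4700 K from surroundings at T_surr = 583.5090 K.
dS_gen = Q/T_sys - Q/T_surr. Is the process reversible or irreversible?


dS_sys = 2046.0080/412.4700 = 4.9604 kJ/K
dS_surr = -2046.0080/583.5090 = -3.5064 kJ/K
dS_gen = 4.9604 - 3.5064 = 1.4540 kJ/K (irreversible)

dS_gen = 1.4540 kJ/K, irreversible


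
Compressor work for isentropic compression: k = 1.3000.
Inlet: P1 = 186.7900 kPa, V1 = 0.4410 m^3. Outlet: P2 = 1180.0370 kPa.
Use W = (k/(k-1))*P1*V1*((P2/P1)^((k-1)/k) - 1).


(k-1)/k = 0.2308
(P2/P1)^exp = 1.5302
W = 4.3333 * 186.7900 * 0.4410 * (1.5302 - 1) = 189.2482 kJ

189.2482 kJ


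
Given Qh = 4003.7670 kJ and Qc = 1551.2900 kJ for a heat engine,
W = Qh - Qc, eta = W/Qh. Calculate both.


W = 4003.7670 - 1551.2900 = 2452.4770 kJ
eta = 2452.4770 / 4003.7670 = 0.6125 = 61.2542%

W = 2452.4770 kJ, eta = 61.2542%


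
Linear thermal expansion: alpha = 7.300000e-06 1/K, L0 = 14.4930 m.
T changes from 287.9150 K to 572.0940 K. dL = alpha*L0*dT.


dT = 284.1790 K
dL = 7.300000e-06 * 14.4930 * 284.1790 = 0.030066 m
L_final = 14.523066 m

dL = 0.030066 m


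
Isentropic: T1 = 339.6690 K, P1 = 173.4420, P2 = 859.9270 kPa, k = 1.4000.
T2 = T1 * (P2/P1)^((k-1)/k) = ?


(k-1)/k = 0.2857
(P2/P1)^exp = 1.5800
T2 = 339.6690 * 1.5800 = 536.6797 K

536.6797 K


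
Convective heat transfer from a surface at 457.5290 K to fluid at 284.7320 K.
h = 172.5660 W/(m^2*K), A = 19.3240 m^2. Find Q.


dT = 172.7970 K
Q = 172.5660 * 19.3240 * 172.7970 = 576220.1744 W

576220.1744 W


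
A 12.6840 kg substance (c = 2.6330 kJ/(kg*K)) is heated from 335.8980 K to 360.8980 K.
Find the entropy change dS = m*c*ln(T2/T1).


T2/T1 = 1.0744
ln(T2/T1) = 0.0718
dS = 12.6840 * 2.6330 * 0.0718 = 2.3975 kJ/K

2.3975 kJ/K


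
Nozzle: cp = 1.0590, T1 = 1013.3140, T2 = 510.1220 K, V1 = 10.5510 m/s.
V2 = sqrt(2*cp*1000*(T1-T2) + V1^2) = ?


dT = 503.1920 K
2*cp*1000*dT = 1065760.6560
V1^2 = 111.3236
V2 = sqrt(1065871.9796) = 1032.4108 m/s

1032.4108 m/s


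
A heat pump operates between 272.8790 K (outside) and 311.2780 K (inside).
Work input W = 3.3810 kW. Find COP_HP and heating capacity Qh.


COP = 311.2780 / 38.3990 = 8.1064
Qh = 8.1064 * 3.3810 = 27.4078 kW

COP = 8.1064, Qh = 27.4078 kW


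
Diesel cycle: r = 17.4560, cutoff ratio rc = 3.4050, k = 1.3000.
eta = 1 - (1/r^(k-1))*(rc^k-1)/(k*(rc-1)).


r^(k-1) = 2.3582
rc^k = 4.9176
eta = 0.4687 = 46.8654%

46.8654%


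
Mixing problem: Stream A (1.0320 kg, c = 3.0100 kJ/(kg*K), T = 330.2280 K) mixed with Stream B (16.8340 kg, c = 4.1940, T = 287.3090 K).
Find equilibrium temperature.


num = 21310.3252
den = 73.7081
Tf = 289.1178 K

289.1178 K


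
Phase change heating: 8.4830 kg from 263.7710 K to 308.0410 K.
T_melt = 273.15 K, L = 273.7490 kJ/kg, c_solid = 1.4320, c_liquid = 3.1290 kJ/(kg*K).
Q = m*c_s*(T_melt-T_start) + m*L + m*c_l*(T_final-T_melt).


Q1 (sensible, solid) = 8.4830 * 1.4320 * 9.3790 = 113.9329 kJ
Q2 (latent) = 8.4830 * 273.7490 = 2322.2128 kJ
Q3 (sensible, liquid) = 8.4830 * 3.1290 * 34.8910 = 926.1225 kJ
Q_total = 3362.2682 kJ

3362.2682 kJ


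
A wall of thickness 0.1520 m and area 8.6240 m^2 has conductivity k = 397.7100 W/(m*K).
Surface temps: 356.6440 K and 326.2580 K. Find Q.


dT = 30.3860 K
Q = 397.7100 * 8.6240 * 30.3860 / 0.1520 = 685654.3007 W

685654.3007 W


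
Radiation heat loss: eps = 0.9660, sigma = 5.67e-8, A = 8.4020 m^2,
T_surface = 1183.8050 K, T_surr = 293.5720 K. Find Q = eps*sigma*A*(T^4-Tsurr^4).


T^4 = 1.9639e+12
Tsurr^4 = 7.4278e+09
Q = 0.9660 * 5.67e-8 * 8.4020 * 1.9565e+12 = 900363.4670 W

900363.4670 W


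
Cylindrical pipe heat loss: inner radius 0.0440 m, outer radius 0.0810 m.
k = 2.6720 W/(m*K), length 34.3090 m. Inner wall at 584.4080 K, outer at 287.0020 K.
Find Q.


dT = 297.4060 K
ln(ro/ri) = 0.6103
Q = 2*pi*2.6720*34.3090*297.4060 / 0.6103 = 280711.0731 W

280711.0731 W


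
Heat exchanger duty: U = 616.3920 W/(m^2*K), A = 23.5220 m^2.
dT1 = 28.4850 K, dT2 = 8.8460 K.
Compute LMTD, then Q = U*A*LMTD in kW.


LMTD = 16.7939 K
Q = 616.3920 * 23.5220 * 16.7939 = 243491.0313 W = 243.4910 kW

243.4910 kW


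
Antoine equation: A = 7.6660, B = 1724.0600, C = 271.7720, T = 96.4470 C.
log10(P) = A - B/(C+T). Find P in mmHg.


C+T = 368.2190
B/(C+T) = 4.6822
log10(P) = 7.6660 - 4.6822 = 2.9838
P = 10^2.9838 = 963.4756 mmHg

963.4756 mmHg


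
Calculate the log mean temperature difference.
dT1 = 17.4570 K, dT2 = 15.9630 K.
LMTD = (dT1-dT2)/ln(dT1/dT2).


dT1/dT2 = 1.0936
ln(dT1/dT2) = 0.0895
LMTD = 1.4940 / 0.0895 = 16.6989 K

16.6989 K


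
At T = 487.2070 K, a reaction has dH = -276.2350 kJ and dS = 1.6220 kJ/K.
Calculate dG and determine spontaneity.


T*dS = 487.2070 * 1.6220 = 790.2498 kJ
dG = -276.2350 - 790.2498 = -1066.4848 kJ (spontaneous)

dG = -1066.4848 kJ, spontaneous


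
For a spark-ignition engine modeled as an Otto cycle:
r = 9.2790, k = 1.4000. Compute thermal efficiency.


r^(k-1) = 2.4378
eta = 1 - 1/2.4378 = 0.5898 = 58.9796%

58.9796%


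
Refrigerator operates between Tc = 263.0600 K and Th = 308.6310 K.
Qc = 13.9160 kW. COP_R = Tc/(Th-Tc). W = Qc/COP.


COP = 263.0600 / 45.5710 = 5.7725
W = 13.9160 / 5.7725 = 2.4107 kW

COP = 5.7725, W = 2.4107 kW


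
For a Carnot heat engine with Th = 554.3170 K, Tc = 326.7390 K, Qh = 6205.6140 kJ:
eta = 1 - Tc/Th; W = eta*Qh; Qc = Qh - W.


eta = 1 - 326.7390/554.3170 = 0.4106
W = 0.4106 * 6205.6140 = 2547.7502 kJ
Qc = 6205.6140 - 2547.7502 = 3657.8638 kJ

eta = 41.0556%, W = 2547.7502 kJ, Qc = 3657.8638 kJ


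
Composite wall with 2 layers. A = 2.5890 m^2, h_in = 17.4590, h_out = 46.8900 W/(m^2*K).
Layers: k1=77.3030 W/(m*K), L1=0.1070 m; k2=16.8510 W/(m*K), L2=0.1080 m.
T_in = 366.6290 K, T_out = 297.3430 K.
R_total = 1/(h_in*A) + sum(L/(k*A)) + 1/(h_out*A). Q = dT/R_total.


R_conv_in = 1/(17.4590*2.5890) = 0.0221
R_1 = 0.1070/(77.3030*2.5890) = 0.0005
R_2 = 0.1080/(16.8510*2.5890) = 0.0025
R_conv_out = 1/(46.8900*2.5890) = 0.0082
R_total = 0.0334 K/W
Q = 69.2860 / 0.0334 = 2076.2503 W

R_total = 0.0334 K/W, Q = 2076.2503 W


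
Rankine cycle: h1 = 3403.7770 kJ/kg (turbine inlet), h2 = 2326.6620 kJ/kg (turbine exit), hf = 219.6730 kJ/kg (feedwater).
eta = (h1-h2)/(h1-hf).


W = 1077.1150 kJ/kg
Q_in = 3184.1040 kJ/kg
eta = 0.3383 = 33.8279%

eta = 33.8279%


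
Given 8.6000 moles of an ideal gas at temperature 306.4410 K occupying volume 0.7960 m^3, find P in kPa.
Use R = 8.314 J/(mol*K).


P = nRT/V = 8.6000 * 8.314 * 306.4410 / 0.7960
= 21910.6541 / 0.7960 = 27525.9473 Pa = 27.5259 kPa

27.5259 kPa


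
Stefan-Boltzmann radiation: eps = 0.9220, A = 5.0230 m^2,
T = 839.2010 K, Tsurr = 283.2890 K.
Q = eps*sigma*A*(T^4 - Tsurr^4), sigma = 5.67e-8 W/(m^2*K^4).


T^4 = 4.9598e+11
Tsurr^4 = 6.4405e+09
Q = 0.9220 * 5.67e-8 * 5.0230 * 4.8954e+11 = 128547.8187 W

128547.8187 W


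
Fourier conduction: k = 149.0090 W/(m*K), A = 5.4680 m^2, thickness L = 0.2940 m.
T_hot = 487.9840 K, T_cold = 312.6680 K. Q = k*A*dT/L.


dT = 175.3160 K
Q = 149.0090 * 5.4680 * 175.3160 / 0.2940 = 485864.5679 W

485864.5679 W


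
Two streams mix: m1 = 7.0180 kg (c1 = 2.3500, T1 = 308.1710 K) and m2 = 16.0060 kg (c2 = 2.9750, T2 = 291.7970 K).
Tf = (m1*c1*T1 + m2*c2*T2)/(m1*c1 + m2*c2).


num = 18977.1944
den = 64.1102
Tf = 296.0092 K

296.0092 K


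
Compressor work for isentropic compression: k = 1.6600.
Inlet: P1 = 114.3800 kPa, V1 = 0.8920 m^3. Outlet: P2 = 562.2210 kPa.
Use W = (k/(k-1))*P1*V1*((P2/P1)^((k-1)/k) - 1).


(k-1)/k = 0.3976
(P2/P1)^exp = 1.8835
W = 2.5152 * 114.3800 * 0.8920 * (1.8835 - 1) = 226.7075 kJ

226.7075 kJ


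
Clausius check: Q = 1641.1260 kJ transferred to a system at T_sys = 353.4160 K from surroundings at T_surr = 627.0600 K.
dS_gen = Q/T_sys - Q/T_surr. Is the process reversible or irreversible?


dS_sys = 1641.1260/353.4160 = 4.6436 kJ/K
dS_surr = -1641.1260/627.0600 = -2.6172 kJ/K
dS_gen = 4.6436 - 2.6172 = 2.0264 kJ/K (irreversible)

dS_gen = 2.0264 kJ/K, irreversible


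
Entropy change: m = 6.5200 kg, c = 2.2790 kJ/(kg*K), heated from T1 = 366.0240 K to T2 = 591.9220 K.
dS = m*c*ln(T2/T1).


T2/T1 = 1.6172
ln(T2/T1) = 0.4807
dS = 6.5200 * 2.2790 * 0.4807 = 7.1424 kJ/K

7.1424 kJ/K


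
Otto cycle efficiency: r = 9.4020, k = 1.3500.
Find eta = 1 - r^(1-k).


r^(k-1) = 2.1909
eta = 1 - 1/2.1909 = 0.5436 = 54.3571%

54.3571%


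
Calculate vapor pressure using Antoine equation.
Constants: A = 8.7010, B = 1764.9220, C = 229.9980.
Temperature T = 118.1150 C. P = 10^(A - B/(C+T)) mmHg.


C+T = 348.1130
B/(C+T) = 5.0700
log10(P) = 8.7010 - 5.0700 = 3.6310
P = 10^3.6310 = 4275.9374 mmHg

4275.9374 mmHg


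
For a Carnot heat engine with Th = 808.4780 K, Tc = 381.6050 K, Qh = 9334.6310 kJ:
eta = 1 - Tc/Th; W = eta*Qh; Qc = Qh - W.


eta = 1 - 381.6050/808.4780 = 0.5280
W = 0.5280 * 9334.6310 = 4928.6461 kJ
Qc = 9334.6310 - 4928.6461 = 4405.9849 kJ

eta = 52.7996%, W = 4928.6461 kJ, Qc = 4405.9849 kJ


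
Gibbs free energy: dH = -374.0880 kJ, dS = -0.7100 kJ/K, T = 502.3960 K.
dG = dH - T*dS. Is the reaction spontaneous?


T*dS = 502.3960 * -0.7100 = -356.7012 kJ
dG = -374.0880 + 356.7012 = -17.3868 kJ (spontaneous)

dG = -17.3868 kJ, spontaneous


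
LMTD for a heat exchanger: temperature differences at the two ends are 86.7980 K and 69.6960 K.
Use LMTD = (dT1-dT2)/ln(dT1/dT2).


dT1/dT2 = 1.2454
ln(dT1/dT2) = 0.2194
LMTD = 17.1020 / 0.2194 = 77.9345 K

77.9345 K


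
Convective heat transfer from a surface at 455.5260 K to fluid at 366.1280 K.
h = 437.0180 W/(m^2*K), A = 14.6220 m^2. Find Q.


dT = 89.3980 K
Q = 437.0180 * 14.6220 * 89.3980 = 571260.1212 W

571260.1212 W


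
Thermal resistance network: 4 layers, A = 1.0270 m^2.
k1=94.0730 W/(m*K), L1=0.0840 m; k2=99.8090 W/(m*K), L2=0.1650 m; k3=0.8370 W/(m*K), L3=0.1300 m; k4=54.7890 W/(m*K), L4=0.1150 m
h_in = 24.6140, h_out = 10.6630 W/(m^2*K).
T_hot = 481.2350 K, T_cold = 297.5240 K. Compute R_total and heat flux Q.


R_conv_in = 1/(24.6140*1.0270) = 0.0396
R_1 = 0.0840/(94.0730*1.0270) = 0.0009
R_2 = 0.1650/(99.8090*1.0270) = 0.0016
R_3 = 0.1300/(0.8370*1.0270) = 0.1512
R_4 = 0.1150/(54.7890*1.0270) = 0.0020
R_conv_out = 1/(10.6630*1.0270) = 0.0913
R_total = 0.2866 K/W
Q = 183.7110 / 0.2866 = 640.9296 W

R_total = 0.2866 K/W, Q = 640.9296 W


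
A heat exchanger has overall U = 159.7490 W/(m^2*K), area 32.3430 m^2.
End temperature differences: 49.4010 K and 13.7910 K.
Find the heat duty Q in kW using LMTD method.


LMTD = 27.9085 K
Q = 159.7490 * 32.3430 * 27.9085 = 144196.6756 W = 144.1967 kW

144.1967 kW


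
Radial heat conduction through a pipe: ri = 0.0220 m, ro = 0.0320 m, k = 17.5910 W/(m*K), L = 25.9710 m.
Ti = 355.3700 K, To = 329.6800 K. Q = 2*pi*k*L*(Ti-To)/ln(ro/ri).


dT = 25.6900 K
ln(ro/ri) = 0.3747
Q = 2*pi*17.5910*25.9710*25.6900 / 0.3747 = 196809.9599 W

196809.9599 W


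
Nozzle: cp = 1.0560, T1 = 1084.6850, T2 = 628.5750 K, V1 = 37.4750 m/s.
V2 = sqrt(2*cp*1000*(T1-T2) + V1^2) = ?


dT = 456.1100 K
2*cp*1000*dT = 963304.3200
V1^2 = 1404.3756
V2 = sqrt(964708.6956) = 982.1959 m/s

982.1959 m/s


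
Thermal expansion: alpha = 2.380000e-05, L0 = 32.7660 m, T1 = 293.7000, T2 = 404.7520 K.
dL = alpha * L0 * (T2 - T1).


dT = 111.0520 K
dL = 2.380000e-05 * 32.7660 * 111.0520 = 0.086602 m
L_final = 32.852602 m

dL = 0.086602 m


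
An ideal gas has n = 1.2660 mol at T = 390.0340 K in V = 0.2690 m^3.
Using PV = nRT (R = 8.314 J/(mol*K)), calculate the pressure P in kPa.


P = nRT/V = 1.2660 * 8.314 * 390.0340 / 0.2690
= 4105.3122 / 0.2690 = 15261.3837 Pa = 15.2614 kPa

15.2614 kPa


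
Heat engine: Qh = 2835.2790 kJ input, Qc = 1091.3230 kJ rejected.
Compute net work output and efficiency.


W = 2835.2790 - 1091.3230 = 1743.9560 kJ
eta = 1743.9560 / 2835.2790 = 0.6151 = 61.5091%

W = 1743.9560 kJ, eta = 61.5091%


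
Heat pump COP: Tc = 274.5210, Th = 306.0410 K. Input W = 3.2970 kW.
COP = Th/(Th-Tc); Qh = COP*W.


COP = 306.0410 / 31.5200 = 9.7094
Qh = 9.7094 * 3.2970 = 32.0120 kW

COP = 9.7094, Qh = 32.0120 kW


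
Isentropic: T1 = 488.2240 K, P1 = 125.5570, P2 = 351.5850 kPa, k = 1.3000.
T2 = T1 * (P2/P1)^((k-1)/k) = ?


(k-1)/k = 0.2308
(P2/P1)^exp = 1.2682
T2 = 488.2240 * 1.2682 = 619.1797 K

619.1797 K


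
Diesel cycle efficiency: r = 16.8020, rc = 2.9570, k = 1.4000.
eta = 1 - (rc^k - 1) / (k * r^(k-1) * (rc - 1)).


r^(k-1) = 3.0913
rc^k = 4.5624
eta = 0.5794 = 57.9392%

57.9392%


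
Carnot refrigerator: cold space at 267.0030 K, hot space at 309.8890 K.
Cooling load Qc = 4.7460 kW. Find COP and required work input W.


COP = 267.0030 / 42.8860 = 6.2259
W = 4.7460 / 6.2259 = 0.7623 kW

COP = 6.2259, W = 0.7623 kW


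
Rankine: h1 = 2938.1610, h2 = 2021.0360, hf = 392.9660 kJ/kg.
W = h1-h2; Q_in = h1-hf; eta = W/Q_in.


W = 917.1250 kJ/kg
Q_in = 2545.1950 kJ/kg
eta = 0.3603 = 36.0336%

eta = 36.0336%


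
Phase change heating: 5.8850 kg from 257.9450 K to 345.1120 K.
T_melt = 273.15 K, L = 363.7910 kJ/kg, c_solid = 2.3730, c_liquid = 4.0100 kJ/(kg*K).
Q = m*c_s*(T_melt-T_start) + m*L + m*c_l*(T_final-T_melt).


Q1 (sensible, solid) = 5.8850 * 2.3730 * 15.2050 = 212.3394 kJ
Q2 (latent) = 5.8850 * 363.7910 = 2140.9100 kJ
Q3 (sensible, liquid) = 5.8850 * 4.0100 * 71.9620 = 1698.2204 kJ
Q_total = 4051.4699 kJ

4051.4699 kJ


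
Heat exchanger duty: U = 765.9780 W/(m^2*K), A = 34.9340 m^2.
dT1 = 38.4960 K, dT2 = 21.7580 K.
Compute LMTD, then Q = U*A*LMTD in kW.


LMTD = 29.3354 K
Q = 765.9780 * 34.9340 * 29.3354 = 784977.2776 W = 784.9773 kW

784.9773 kW


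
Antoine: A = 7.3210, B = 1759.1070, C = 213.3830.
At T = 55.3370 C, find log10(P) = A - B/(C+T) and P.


C+T = 268.7200
B/(C+T) = 6.5462
log10(P) = 7.3210 - 6.5462 = 0.7748
P = 10^0.7748 = 5.9533 mmHg

5.9533 mmHg


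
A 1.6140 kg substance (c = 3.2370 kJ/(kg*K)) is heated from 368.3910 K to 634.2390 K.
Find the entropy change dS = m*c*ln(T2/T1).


T2/T1 = 1.7216
ln(T2/T1) = 0.5433
dS = 1.6140 * 3.2370 * 0.5433 = 2.8384 kJ/K

2.8384 kJ/K


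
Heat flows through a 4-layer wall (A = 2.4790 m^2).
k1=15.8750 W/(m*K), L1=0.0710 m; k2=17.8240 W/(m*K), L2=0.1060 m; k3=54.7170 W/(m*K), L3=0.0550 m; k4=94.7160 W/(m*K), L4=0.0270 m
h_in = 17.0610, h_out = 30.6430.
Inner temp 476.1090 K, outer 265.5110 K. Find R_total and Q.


R_conv_in = 1/(17.0610*2.4790) = 0.0236
R_1 = 0.0710/(15.8750*2.4790) = 0.0018
R_2 = 0.1060/(17.8240*2.4790) = 0.0024
R_3 = 0.0550/(54.7170*2.4790) = 0.0004
R_4 = 0.0270/(94.7160*2.4790) = 0.0001
R_conv_out = 1/(30.6430*2.4790) = 0.0132
R_total = 0.0415 K/W
Q = 210.5980 / 0.0415 = 5070.7910 W

R_total = 0.0415 K/W, Q = 5070.7910 W


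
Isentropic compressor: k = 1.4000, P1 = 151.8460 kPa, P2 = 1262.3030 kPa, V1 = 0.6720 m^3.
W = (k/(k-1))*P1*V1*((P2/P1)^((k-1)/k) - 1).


(k-1)/k = 0.2857
(P2/P1)^exp = 1.8314
W = 3.5000 * 151.8460 * 0.6720 * (1.8314 - 1) = 296.9359 kJ

296.9359 kJ


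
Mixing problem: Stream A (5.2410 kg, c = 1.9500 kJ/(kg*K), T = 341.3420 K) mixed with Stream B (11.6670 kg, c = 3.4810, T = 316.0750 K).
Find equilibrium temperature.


num = 16325.1975
den = 50.8328
Tf = 321.1549 K

321.1549 K


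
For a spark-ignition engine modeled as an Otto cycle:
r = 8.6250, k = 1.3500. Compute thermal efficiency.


r^(k-1) = 2.1258
eta = 1 - 1/2.1258 = 0.5296 = 52.9582%

52.9582%


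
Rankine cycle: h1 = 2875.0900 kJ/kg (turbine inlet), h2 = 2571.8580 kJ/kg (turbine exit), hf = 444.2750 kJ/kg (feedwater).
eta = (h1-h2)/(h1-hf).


W = 303.2320 kJ/kg
Q_in = 2430.8150 kJ/kg
eta = 0.1247 = 12.4745%

eta = 12.4745%


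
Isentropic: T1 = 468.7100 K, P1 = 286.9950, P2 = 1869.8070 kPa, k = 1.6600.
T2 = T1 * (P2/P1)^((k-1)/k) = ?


(k-1)/k = 0.3976
(P2/P1)^exp = 2.1067
T2 = 468.7100 * 2.1067 = 987.4428 K

987.4428 K


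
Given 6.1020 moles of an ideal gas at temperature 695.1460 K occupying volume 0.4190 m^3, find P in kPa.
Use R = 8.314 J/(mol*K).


P = nRT/V = 6.1020 * 8.314 * 695.1460 / 0.4190
= 35266.1663 / 0.4190 = 84167.4614 Pa = 84.1675 kPa

84.1675 kPa


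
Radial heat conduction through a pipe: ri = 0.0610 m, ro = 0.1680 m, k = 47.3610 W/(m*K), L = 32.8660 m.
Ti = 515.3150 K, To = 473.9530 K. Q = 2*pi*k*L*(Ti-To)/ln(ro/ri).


dT = 41.3620 K
ln(ro/ri) = 1.0131
Q = 2*pi*47.3610*32.8660*41.3620 / 1.0131 = 399301.5861 W

399301.5861 W


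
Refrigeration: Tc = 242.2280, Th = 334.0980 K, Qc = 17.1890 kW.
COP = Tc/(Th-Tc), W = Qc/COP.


COP = 242.2280 / 91.8700 = 2.6366
W = 17.1890 / 2.6366 = 6.5193 kW

COP = 2.6366, W = 6.5193 kW


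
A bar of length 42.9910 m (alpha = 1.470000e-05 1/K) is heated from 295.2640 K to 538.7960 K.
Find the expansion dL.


dT = 243.5320 K
dL = 1.470000e-05 * 42.9910 * 243.5320 = 0.153904 m
L_final = 43.144904 m

dL = 0.153904 m


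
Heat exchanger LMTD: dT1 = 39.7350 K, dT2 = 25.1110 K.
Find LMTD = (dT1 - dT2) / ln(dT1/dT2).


dT1/dT2 = 1.5824
ln(dT1/dT2) = 0.4589
LMTD = 14.6240 / 0.4589 = 31.8657 K

31.8657 K


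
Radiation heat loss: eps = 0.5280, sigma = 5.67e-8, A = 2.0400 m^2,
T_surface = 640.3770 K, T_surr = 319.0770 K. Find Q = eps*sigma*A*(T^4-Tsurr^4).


T^4 = 1.6817e+11
Tsurr^4 = 1.0365e+10
Q = 0.5280 * 5.67e-8 * 2.0400 * 1.5780e+11 = 9637.4266 W

9637.4266 W


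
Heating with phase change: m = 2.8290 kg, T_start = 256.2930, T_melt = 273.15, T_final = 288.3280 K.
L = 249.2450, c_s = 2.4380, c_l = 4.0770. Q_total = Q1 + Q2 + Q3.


Q1 (sensible, solid) = 2.8290 * 2.4380 * 16.8570 = 116.2644 kJ
Q2 (latent) = 2.8290 * 249.2450 = 705.1141 kJ
Q3 (sensible, liquid) = 2.8290 * 4.0770 * 15.1780 = 175.0605 kJ
Q_total = 996.4391 kJ

996.4391 kJ


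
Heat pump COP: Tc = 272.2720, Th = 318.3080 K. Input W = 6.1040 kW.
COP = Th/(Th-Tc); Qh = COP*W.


COP = 318.3080 / 46.0360 = 6.9143
Qh = 6.9143 * 6.1040 = 42.2051 kW

COP = 6.9143, Qh = 42.2051 kW


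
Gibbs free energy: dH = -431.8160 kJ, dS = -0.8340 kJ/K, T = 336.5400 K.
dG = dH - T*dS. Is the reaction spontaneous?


T*dS = 336.5400 * -0.8340 = -280.6744 kJ
dG = -431.8160 + 280.6744 = -151.1416 kJ (spontaneous)

dG = -151.1416 kJ, spontaneous


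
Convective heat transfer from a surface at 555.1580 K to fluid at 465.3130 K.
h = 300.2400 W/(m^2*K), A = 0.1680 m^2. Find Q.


dT = 89.8450 K
Q = 300.2400 * 0.1680 * 89.8450 = 4531.8106 W

4531.8106 W


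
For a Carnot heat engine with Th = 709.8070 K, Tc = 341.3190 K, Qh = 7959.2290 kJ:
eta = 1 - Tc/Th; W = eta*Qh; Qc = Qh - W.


eta = 1 - 341.3190/709.8070 = 0.5191
W = 0.5191 * 7959.2290 = 4131.9406 kJ
Qc = 7959.2290 - 4131.9406 = 3827.2884 kJ

eta = 51.9138%, W = 4131.9406 kJ, Qc = 3827.2884 kJ


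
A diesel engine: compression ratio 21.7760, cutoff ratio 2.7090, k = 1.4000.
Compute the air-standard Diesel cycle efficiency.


r^(k-1) = 3.4292
rc^k = 4.0358
eta = 0.6300 = 62.9988%

62.9988%


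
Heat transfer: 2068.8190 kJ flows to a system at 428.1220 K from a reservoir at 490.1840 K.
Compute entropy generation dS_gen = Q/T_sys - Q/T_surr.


dS_sys = 2068.8190/428.1220 = 4.8323 kJ/K
dS_surr = -2068.8190/490.1840 = -4.2205 kJ/K
dS_gen = 4.8323 - 4.2205 = 0.6118 kJ/K (irreversible)

dS_gen = 0.6118 kJ/K, irreversible


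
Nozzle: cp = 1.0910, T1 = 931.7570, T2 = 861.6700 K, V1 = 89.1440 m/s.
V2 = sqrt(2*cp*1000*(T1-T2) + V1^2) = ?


dT = 70.0870 K
2*cp*1000*dT = 152929.8340
V1^2 = 7946.6527
V2 = sqrt(160876.4867) = 401.0941 m/s

401.0941 m/s


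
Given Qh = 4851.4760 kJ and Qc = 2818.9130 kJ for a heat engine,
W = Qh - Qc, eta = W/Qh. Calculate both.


W = 4851.4760 - 2818.9130 = 2032.5630 kJ
eta = 2032.5630 / 4851.4760 = 0.4190 = 41.8958%

W = 2032.5630 kJ, eta = 41.8958%


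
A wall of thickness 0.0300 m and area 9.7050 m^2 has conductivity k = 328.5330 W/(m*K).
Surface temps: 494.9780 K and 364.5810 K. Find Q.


dT = 130.3970 K
Q = 328.5330 * 9.7050 * 130.3970 / 0.0300 = 1.3859e+07 W

1.3859e+07 W


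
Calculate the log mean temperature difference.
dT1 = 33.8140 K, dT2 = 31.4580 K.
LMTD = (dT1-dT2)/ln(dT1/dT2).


dT1/dT2 = 1.0749
ln(dT1/dT2) = 0.0722
LMTD = 2.3560 / 0.0722 = 32.6218 K

32.6218 K


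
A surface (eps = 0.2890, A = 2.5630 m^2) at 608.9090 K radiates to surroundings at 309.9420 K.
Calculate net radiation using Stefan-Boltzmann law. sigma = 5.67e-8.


T^4 = 1.3747e+11
Tsurr^4 = 9.2283e+09
Q = 0.2890 * 5.67e-8 * 2.5630 * 1.2824e+11 = 5385.9278 W

5385.9278 W


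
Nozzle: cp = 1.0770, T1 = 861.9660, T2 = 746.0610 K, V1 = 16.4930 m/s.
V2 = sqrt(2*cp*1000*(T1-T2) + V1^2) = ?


dT = 115.9050 K
2*cp*1000*dT = 249659.3700
V1^2 = 272.0190
V2 = sqrt(249931.3890) = 499.9314 m/s

499.9314 m/s


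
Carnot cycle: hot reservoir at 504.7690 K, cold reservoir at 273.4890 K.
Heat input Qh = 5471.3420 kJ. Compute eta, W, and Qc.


eta = 1 - 273.4890/504.7690 = 0.4582
W = 0.4582 * 5471.3420 = 2506.9130 kJ
Qc = 5471.3420 - 2506.9130 = 2964.4290 kJ

eta = 45.8190%, W = 2506.9130 kJ, Qc = 2964.4290 kJ


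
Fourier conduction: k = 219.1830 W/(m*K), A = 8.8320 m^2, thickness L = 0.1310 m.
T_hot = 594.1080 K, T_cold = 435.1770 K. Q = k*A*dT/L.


dT = 158.9310 K
Q = 219.1830 * 8.8320 * 158.9310 / 0.1310 = 2348568.5865 W

2348568.5865 W


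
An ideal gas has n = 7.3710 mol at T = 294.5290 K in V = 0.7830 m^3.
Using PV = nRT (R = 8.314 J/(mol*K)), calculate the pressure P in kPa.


P = nRT/V = 7.3710 * 8.314 * 294.5290 / 0.7830
= 18049.4717 / 0.7830 = 23051.6880 Pa = 23.0517 kPa

23.0517 kPa
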